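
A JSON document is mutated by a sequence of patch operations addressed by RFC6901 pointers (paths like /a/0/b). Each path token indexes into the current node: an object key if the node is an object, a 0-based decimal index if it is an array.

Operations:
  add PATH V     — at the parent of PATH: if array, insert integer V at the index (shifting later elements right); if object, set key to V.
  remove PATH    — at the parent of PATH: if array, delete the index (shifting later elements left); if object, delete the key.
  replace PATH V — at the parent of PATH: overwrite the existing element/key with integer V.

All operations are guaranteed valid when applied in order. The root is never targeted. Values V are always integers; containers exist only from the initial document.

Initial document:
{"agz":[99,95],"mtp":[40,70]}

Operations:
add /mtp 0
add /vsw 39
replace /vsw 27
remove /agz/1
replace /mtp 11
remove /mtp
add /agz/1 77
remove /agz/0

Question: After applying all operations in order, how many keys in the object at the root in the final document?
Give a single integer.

After op 1 (add /mtp 0): {"agz":[99,95],"mtp":0}
After op 2 (add /vsw 39): {"agz":[99,95],"mtp":0,"vsw":39}
After op 3 (replace /vsw 27): {"agz":[99,95],"mtp":0,"vsw":27}
After op 4 (remove /agz/1): {"agz":[99],"mtp":0,"vsw":27}
After op 5 (replace /mtp 11): {"agz":[99],"mtp":11,"vsw":27}
After op 6 (remove /mtp): {"agz":[99],"vsw":27}
After op 7 (add /agz/1 77): {"agz":[99,77],"vsw":27}
After op 8 (remove /agz/0): {"agz":[77],"vsw":27}
Size at the root: 2

Answer: 2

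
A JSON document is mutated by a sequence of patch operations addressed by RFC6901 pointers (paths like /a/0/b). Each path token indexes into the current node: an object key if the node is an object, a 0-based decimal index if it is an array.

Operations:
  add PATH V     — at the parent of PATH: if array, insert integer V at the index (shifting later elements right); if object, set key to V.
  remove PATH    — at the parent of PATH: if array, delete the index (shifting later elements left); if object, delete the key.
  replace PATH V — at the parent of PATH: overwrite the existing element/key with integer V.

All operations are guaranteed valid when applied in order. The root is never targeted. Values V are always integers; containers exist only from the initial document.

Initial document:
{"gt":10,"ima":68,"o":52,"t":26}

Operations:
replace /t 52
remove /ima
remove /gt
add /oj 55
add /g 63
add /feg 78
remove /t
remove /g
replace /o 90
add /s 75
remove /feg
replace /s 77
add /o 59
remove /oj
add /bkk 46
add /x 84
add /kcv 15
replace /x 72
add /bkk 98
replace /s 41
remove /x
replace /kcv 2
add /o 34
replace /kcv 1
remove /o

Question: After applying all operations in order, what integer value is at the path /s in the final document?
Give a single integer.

Answer: 41

Derivation:
After op 1 (replace /t 52): {"gt":10,"ima":68,"o":52,"t":52}
After op 2 (remove /ima): {"gt":10,"o":52,"t":52}
After op 3 (remove /gt): {"o":52,"t":52}
After op 4 (add /oj 55): {"o":52,"oj":55,"t":52}
After op 5 (add /g 63): {"g":63,"o":52,"oj":55,"t":52}
After op 6 (add /feg 78): {"feg":78,"g":63,"o":52,"oj":55,"t":52}
After op 7 (remove /t): {"feg":78,"g":63,"o":52,"oj":55}
After op 8 (remove /g): {"feg":78,"o":52,"oj":55}
After op 9 (replace /o 90): {"feg":78,"o":90,"oj":55}
After op 10 (add /s 75): {"feg":78,"o":90,"oj":55,"s":75}
After op 11 (remove /feg): {"o":90,"oj":55,"s":75}
After op 12 (replace /s 77): {"o":90,"oj":55,"s":77}
After op 13 (add /o 59): {"o":59,"oj":55,"s":77}
After op 14 (remove /oj): {"o":59,"s":77}
After op 15 (add /bkk 46): {"bkk":46,"o":59,"s":77}
After op 16 (add /x 84): {"bkk":46,"o":59,"s":77,"x":84}
After op 17 (add /kcv 15): {"bkk":46,"kcv":15,"o":59,"s":77,"x":84}
After op 18 (replace /x 72): {"bkk":46,"kcv":15,"o":59,"s":77,"x":72}
After op 19 (add /bkk 98): {"bkk":98,"kcv":15,"o":59,"s":77,"x":72}
After op 20 (replace /s 41): {"bkk":98,"kcv":15,"o":59,"s":41,"x":72}
After op 21 (remove /x): {"bkk":98,"kcv":15,"o":59,"s":41}
After op 22 (replace /kcv 2): {"bkk":98,"kcv":2,"o":59,"s":41}
After op 23 (add /o 34): {"bkk":98,"kcv":2,"o":34,"s":41}
After op 24 (replace /kcv 1): {"bkk":98,"kcv":1,"o":34,"s":41}
After op 25 (remove /o): {"bkk":98,"kcv":1,"s":41}
Value at /s: 41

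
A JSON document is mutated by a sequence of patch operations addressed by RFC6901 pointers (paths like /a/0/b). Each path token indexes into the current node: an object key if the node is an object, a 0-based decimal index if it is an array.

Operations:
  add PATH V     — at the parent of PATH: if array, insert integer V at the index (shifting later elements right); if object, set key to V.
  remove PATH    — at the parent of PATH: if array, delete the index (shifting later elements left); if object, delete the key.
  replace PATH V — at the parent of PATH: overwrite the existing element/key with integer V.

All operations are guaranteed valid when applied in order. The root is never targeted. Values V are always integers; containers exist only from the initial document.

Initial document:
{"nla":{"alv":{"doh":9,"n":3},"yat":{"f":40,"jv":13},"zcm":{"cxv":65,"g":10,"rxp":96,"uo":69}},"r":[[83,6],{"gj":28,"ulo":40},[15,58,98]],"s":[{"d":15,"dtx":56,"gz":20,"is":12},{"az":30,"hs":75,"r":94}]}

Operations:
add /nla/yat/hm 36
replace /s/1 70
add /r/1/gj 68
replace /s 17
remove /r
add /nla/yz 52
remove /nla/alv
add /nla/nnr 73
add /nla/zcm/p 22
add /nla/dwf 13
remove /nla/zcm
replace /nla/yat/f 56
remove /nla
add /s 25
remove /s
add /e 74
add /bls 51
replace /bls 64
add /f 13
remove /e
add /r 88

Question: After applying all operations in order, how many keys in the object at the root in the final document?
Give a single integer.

After op 1 (add /nla/yat/hm 36): {"nla":{"alv":{"doh":9,"n":3},"yat":{"f":40,"hm":36,"jv":13},"zcm":{"cxv":65,"g":10,"rxp":96,"uo":69}},"r":[[83,6],{"gj":28,"ulo":40},[15,58,98]],"s":[{"d":15,"dtx":56,"gz":20,"is":12},{"az":30,"hs":75,"r":94}]}
After op 2 (replace /s/1 70): {"nla":{"alv":{"doh":9,"n":3},"yat":{"f":40,"hm":36,"jv":13},"zcm":{"cxv":65,"g":10,"rxp":96,"uo":69}},"r":[[83,6],{"gj":28,"ulo":40},[15,58,98]],"s":[{"d":15,"dtx":56,"gz":20,"is":12},70]}
After op 3 (add /r/1/gj 68): {"nla":{"alv":{"doh":9,"n":3},"yat":{"f":40,"hm":36,"jv":13},"zcm":{"cxv":65,"g":10,"rxp":96,"uo":69}},"r":[[83,6],{"gj":68,"ulo":40},[15,58,98]],"s":[{"d":15,"dtx":56,"gz":20,"is":12},70]}
After op 4 (replace /s 17): {"nla":{"alv":{"doh":9,"n":3},"yat":{"f":40,"hm":36,"jv":13},"zcm":{"cxv":65,"g":10,"rxp":96,"uo":69}},"r":[[83,6],{"gj":68,"ulo":40},[15,58,98]],"s":17}
After op 5 (remove /r): {"nla":{"alv":{"doh":9,"n":3},"yat":{"f":40,"hm":36,"jv":13},"zcm":{"cxv":65,"g":10,"rxp":96,"uo":69}},"s":17}
After op 6 (add /nla/yz 52): {"nla":{"alv":{"doh":9,"n":3},"yat":{"f":40,"hm":36,"jv":13},"yz":52,"zcm":{"cxv":65,"g":10,"rxp":96,"uo":69}},"s":17}
After op 7 (remove /nla/alv): {"nla":{"yat":{"f":40,"hm":36,"jv":13},"yz":52,"zcm":{"cxv":65,"g":10,"rxp":96,"uo":69}},"s":17}
After op 8 (add /nla/nnr 73): {"nla":{"nnr":73,"yat":{"f":40,"hm":36,"jv":13},"yz":52,"zcm":{"cxv":65,"g":10,"rxp":96,"uo":69}},"s":17}
After op 9 (add /nla/zcm/p 22): {"nla":{"nnr":73,"yat":{"f":40,"hm":36,"jv":13},"yz":52,"zcm":{"cxv":65,"g":10,"p":22,"rxp":96,"uo":69}},"s":17}
After op 10 (add /nla/dwf 13): {"nla":{"dwf":13,"nnr":73,"yat":{"f":40,"hm":36,"jv":13},"yz":52,"zcm":{"cxv":65,"g":10,"p":22,"rxp":96,"uo":69}},"s":17}
After op 11 (remove /nla/zcm): {"nla":{"dwf":13,"nnr":73,"yat":{"f":40,"hm":36,"jv":13},"yz":52},"s":17}
After op 12 (replace /nla/yat/f 56): {"nla":{"dwf":13,"nnr":73,"yat":{"f":56,"hm":36,"jv":13},"yz":52},"s":17}
After op 13 (remove /nla): {"s":17}
After op 14 (add /s 25): {"s":25}
After op 15 (remove /s): {}
After op 16 (add /e 74): {"e":74}
After op 17 (add /bls 51): {"bls":51,"e":74}
After op 18 (replace /bls 64): {"bls":64,"e":74}
After op 19 (add /f 13): {"bls":64,"e":74,"f":13}
After op 20 (remove /e): {"bls":64,"f":13}
After op 21 (add /r 88): {"bls":64,"f":13,"r":88}
Size at the root: 3

Answer: 3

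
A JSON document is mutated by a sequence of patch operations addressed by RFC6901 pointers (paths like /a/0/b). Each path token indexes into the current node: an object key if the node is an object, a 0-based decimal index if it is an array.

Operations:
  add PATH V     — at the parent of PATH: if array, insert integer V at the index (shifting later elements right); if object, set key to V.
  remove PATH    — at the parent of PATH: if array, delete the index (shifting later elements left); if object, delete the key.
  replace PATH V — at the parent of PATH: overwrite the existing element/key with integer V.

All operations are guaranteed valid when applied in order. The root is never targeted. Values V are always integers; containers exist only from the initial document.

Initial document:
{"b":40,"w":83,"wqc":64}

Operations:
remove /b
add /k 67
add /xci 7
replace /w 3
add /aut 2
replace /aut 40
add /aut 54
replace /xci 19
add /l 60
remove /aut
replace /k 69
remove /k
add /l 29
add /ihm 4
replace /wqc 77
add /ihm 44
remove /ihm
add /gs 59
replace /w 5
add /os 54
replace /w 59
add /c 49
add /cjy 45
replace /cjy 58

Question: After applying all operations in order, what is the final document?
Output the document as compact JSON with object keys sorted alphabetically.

After op 1 (remove /b): {"w":83,"wqc":64}
After op 2 (add /k 67): {"k":67,"w":83,"wqc":64}
After op 3 (add /xci 7): {"k":67,"w":83,"wqc":64,"xci":7}
After op 4 (replace /w 3): {"k":67,"w":3,"wqc":64,"xci":7}
After op 5 (add /aut 2): {"aut":2,"k":67,"w":3,"wqc":64,"xci":7}
After op 6 (replace /aut 40): {"aut":40,"k":67,"w":3,"wqc":64,"xci":7}
After op 7 (add /aut 54): {"aut":54,"k":67,"w":3,"wqc":64,"xci":7}
After op 8 (replace /xci 19): {"aut":54,"k":67,"w":3,"wqc":64,"xci":19}
After op 9 (add /l 60): {"aut":54,"k":67,"l":60,"w":3,"wqc":64,"xci":19}
After op 10 (remove /aut): {"k":67,"l":60,"w":3,"wqc":64,"xci":19}
After op 11 (replace /k 69): {"k":69,"l":60,"w":3,"wqc":64,"xci":19}
After op 12 (remove /k): {"l":60,"w":3,"wqc":64,"xci":19}
After op 13 (add /l 29): {"l":29,"w":3,"wqc":64,"xci":19}
After op 14 (add /ihm 4): {"ihm":4,"l":29,"w":3,"wqc":64,"xci":19}
After op 15 (replace /wqc 77): {"ihm":4,"l":29,"w":3,"wqc":77,"xci":19}
After op 16 (add /ihm 44): {"ihm":44,"l":29,"w":3,"wqc":77,"xci":19}
After op 17 (remove /ihm): {"l":29,"w":3,"wqc":77,"xci":19}
After op 18 (add /gs 59): {"gs":59,"l":29,"w":3,"wqc":77,"xci":19}
After op 19 (replace /w 5): {"gs":59,"l":29,"w":5,"wqc":77,"xci":19}
After op 20 (add /os 54): {"gs":59,"l":29,"os":54,"w":5,"wqc":77,"xci":19}
After op 21 (replace /w 59): {"gs":59,"l":29,"os":54,"w":59,"wqc":77,"xci":19}
After op 22 (add /c 49): {"c":49,"gs":59,"l":29,"os":54,"w":59,"wqc":77,"xci":19}
After op 23 (add /cjy 45): {"c":49,"cjy":45,"gs":59,"l":29,"os":54,"w":59,"wqc":77,"xci":19}
After op 24 (replace /cjy 58): {"c":49,"cjy":58,"gs":59,"l":29,"os":54,"w":59,"wqc":77,"xci":19}

Answer: {"c":49,"cjy":58,"gs":59,"l":29,"os":54,"w":59,"wqc":77,"xci":19}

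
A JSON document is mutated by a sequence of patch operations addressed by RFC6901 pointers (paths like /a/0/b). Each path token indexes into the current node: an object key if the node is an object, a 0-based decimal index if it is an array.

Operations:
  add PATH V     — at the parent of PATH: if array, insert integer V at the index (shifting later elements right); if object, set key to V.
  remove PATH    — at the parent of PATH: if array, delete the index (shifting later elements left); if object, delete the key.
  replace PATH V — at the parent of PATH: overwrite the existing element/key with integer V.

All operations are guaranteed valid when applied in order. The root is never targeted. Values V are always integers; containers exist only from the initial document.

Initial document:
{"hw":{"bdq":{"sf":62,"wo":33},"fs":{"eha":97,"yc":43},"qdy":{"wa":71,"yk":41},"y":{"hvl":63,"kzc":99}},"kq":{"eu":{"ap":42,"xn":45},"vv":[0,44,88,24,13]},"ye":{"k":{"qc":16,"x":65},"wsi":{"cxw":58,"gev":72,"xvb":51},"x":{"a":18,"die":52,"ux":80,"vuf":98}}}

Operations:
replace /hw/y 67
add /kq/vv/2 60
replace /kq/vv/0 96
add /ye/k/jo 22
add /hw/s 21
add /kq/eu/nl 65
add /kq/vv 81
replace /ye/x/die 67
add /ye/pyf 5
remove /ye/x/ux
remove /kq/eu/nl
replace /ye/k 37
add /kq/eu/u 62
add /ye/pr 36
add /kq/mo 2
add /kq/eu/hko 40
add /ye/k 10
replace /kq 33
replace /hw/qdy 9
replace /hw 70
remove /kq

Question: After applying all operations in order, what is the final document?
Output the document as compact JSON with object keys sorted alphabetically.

After op 1 (replace /hw/y 67): {"hw":{"bdq":{"sf":62,"wo":33},"fs":{"eha":97,"yc":43},"qdy":{"wa":71,"yk":41},"y":67},"kq":{"eu":{"ap":42,"xn":45},"vv":[0,44,88,24,13]},"ye":{"k":{"qc":16,"x":65},"wsi":{"cxw":58,"gev":72,"xvb":51},"x":{"a":18,"die":52,"ux":80,"vuf":98}}}
After op 2 (add /kq/vv/2 60): {"hw":{"bdq":{"sf":62,"wo":33},"fs":{"eha":97,"yc":43},"qdy":{"wa":71,"yk":41},"y":67},"kq":{"eu":{"ap":42,"xn":45},"vv":[0,44,60,88,24,13]},"ye":{"k":{"qc":16,"x":65},"wsi":{"cxw":58,"gev":72,"xvb":51},"x":{"a":18,"die":52,"ux":80,"vuf":98}}}
After op 3 (replace /kq/vv/0 96): {"hw":{"bdq":{"sf":62,"wo":33},"fs":{"eha":97,"yc":43},"qdy":{"wa":71,"yk":41},"y":67},"kq":{"eu":{"ap":42,"xn":45},"vv":[96,44,60,88,24,13]},"ye":{"k":{"qc":16,"x":65},"wsi":{"cxw":58,"gev":72,"xvb":51},"x":{"a":18,"die":52,"ux":80,"vuf":98}}}
After op 4 (add /ye/k/jo 22): {"hw":{"bdq":{"sf":62,"wo":33},"fs":{"eha":97,"yc":43},"qdy":{"wa":71,"yk":41},"y":67},"kq":{"eu":{"ap":42,"xn":45},"vv":[96,44,60,88,24,13]},"ye":{"k":{"jo":22,"qc":16,"x":65},"wsi":{"cxw":58,"gev":72,"xvb":51},"x":{"a":18,"die":52,"ux":80,"vuf":98}}}
After op 5 (add /hw/s 21): {"hw":{"bdq":{"sf":62,"wo":33},"fs":{"eha":97,"yc":43},"qdy":{"wa":71,"yk":41},"s":21,"y":67},"kq":{"eu":{"ap":42,"xn":45},"vv":[96,44,60,88,24,13]},"ye":{"k":{"jo":22,"qc":16,"x":65},"wsi":{"cxw":58,"gev":72,"xvb":51},"x":{"a":18,"die":52,"ux":80,"vuf":98}}}
After op 6 (add /kq/eu/nl 65): {"hw":{"bdq":{"sf":62,"wo":33},"fs":{"eha":97,"yc":43},"qdy":{"wa":71,"yk":41},"s":21,"y":67},"kq":{"eu":{"ap":42,"nl":65,"xn":45},"vv":[96,44,60,88,24,13]},"ye":{"k":{"jo":22,"qc":16,"x":65},"wsi":{"cxw":58,"gev":72,"xvb":51},"x":{"a":18,"die":52,"ux":80,"vuf":98}}}
After op 7 (add /kq/vv 81): {"hw":{"bdq":{"sf":62,"wo":33},"fs":{"eha":97,"yc":43},"qdy":{"wa":71,"yk":41},"s":21,"y":67},"kq":{"eu":{"ap":42,"nl":65,"xn":45},"vv":81},"ye":{"k":{"jo":22,"qc":16,"x":65},"wsi":{"cxw":58,"gev":72,"xvb":51},"x":{"a":18,"die":52,"ux":80,"vuf":98}}}
After op 8 (replace /ye/x/die 67): {"hw":{"bdq":{"sf":62,"wo":33},"fs":{"eha":97,"yc":43},"qdy":{"wa":71,"yk":41},"s":21,"y":67},"kq":{"eu":{"ap":42,"nl":65,"xn":45},"vv":81},"ye":{"k":{"jo":22,"qc":16,"x":65},"wsi":{"cxw":58,"gev":72,"xvb":51},"x":{"a":18,"die":67,"ux":80,"vuf":98}}}
After op 9 (add /ye/pyf 5): {"hw":{"bdq":{"sf":62,"wo":33},"fs":{"eha":97,"yc":43},"qdy":{"wa":71,"yk":41},"s":21,"y":67},"kq":{"eu":{"ap":42,"nl":65,"xn":45},"vv":81},"ye":{"k":{"jo":22,"qc":16,"x":65},"pyf":5,"wsi":{"cxw":58,"gev":72,"xvb":51},"x":{"a":18,"die":67,"ux":80,"vuf":98}}}
After op 10 (remove /ye/x/ux): {"hw":{"bdq":{"sf":62,"wo":33},"fs":{"eha":97,"yc":43},"qdy":{"wa":71,"yk":41},"s":21,"y":67},"kq":{"eu":{"ap":42,"nl":65,"xn":45},"vv":81},"ye":{"k":{"jo":22,"qc":16,"x":65},"pyf":5,"wsi":{"cxw":58,"gev":72,"xvb":51},"x":{"a":18,"die":67,"vuf":98}}}
After op 11 (remove /kq/eu/nl): {"hw":{"bdq":{"sf":62,"wo":33},"fs":{"eha":97,"yc":43},"qdy":{"wa":71,"yk":41},"s":21,"y":67},"kq":{"eu":{"ap":42,"xn":45},"vv":81},"ye":{"k":{"jo":22,"qc":16,"x":65},"pyf":5,"wsi":{"cxw":58,"gev":72,"xvb":51},"x":{"a":18,"die":67,"vuf":98}}}
After op 12 (replace /ye/k 37): {"hw":{"bdq":{"sf":62,"wo":33},"fs":{"eha":97,"yc":43},"qdy":{"wa":71,"yk":41},"s":21,"y":67},"kq":{"eu":{"ap":42,"xn":45},"vv":81},"ye":{"k":37,"pyf":5,"wsi":{"cxw":58,"gev":72,"xvb":51},"x":{"a":18,"die":67,"vuf":98}}}
After op 13 (add /kq/eu/u 62): {"hw":{"bdq":{"sf":62,"wo":33},"fs":{"eha":97,"yc":43},"qdy":{"wa":71,"yk":41},"s":21,"y":67},"kq":{"eu":{"ap":42,"u":62,"xn":45},"vv":81},"ye":{"k":37,"pyf":5,"wsi":{"cxw":58,"gev":72,"xvb":51},"x":{"a":18,"die":67,"vuf":98}}}
After op 14 (add /ye/pr 36): {"hw":{"bdq":{"sf":62,"wo":33},"fs":{"eha":97,"yc":43},"qdy":{"wa":71,"yk":41},"s":21,"y":67},"kq":{"eu":{"ap":42,"u":62,"xn":45},"vv":81},"ye":{"k":37,"pr":36,"pyf":5,"wsi":{"cxw":58,"gev":72,"xvb":51},"x":{"a":18,"die":67,"vuf":98}}}
After op 15 (add /kq/mo 2): {"hw":{"bdq":{"sf":62,"wo":33},"fs":{"eha":97,"yc":43},"qdy":{"wa":71,"yk":41},"s":21,"y":67},"kq":{"eu":{"ap":42,"u":62,"xn":45},"mo":2,"vv":81},"ye":{"k":37,"pr":36,"pyf":5,"wsi":{"cxw":58,"gev":72,"xvb":51},"x":{"a":18,"die":67,"vuf":98}}}
After op 16 (add /kq/eu/hko 40): {"hw":{"bdq":{"sf":62,"wo":33},"fs":{"eha":97,"yc":43},"qdy":{"wa":71,"yk":41},"s":21,"y":67},"kq":{"eu":{"ap":42,"hko":40,"u":62,"xn":45},"mo":2,"vv":81},"ye":{"k":37,"pr":36,"pyf":5,"wsi":{"cxw":58,"gev":72,"xvb":51},"x":{"a":18,"die":67,"vuf":98}}}
After op 17 (add /ye/k 10): {"hw":{"bdq":{"sf":62,"wo":33},"fs":{"eha":97,"yc":43},"qdy":{"wa":71,"yk":41},"s":21,"y":67},"kq":{"eu":{"ap":42,"hko":40,"u":62,"xn":45},"mo":2,"vv":81},"ye":{"k":10,"pr":36,"pyf":5,"wsi":{"cxw":58,"gev":72,"xvb":51},"x":{"a":18,"die":67,"vuf":98}}}
After op 18 (replace /kq 33): {"hw":{"bdq":{"sf":62,"wo":33},"fs":{"eha":97,"yc":43},"qdy":{"wa":71,"yk":41},"s":21,"y":67},"kq":33,"ye":{"k":10,"pr":36,"pyf":5,"wsi":{"cxw":58,"gev":72,"xvb":51},"x":{"a":18,"die":67,"vuf":98}}}
After op 19 (replace /hw/qdy 9): {"hw":{"bdq":{"sf":62,"wo":33},"fs":{"eha":97,"yc":43},"qdy":9,"s":21,"y":67},"kq":33,"ye":{"k":10,"pr":36,"pyf":5,"wsi":{"cxw":58,"gev":72,"xvb":51},"x":{"a":18,"die":67,"vuf":98}}}
After op 20 (replace /hw 70): {"hw":70,"kq":33,"ye":{"k":10,"pr":36,"pyf":5,"wsi":{"cxw":58,"gev":72,"xvb":51},"x":{"a":18,"die":67,"vuf":98}}}
After op 21 (remove /kq): {"hw":70,"ye":{"k":10,"pr":36,"pyf":5,"wsi":{"cxw":58,"gev":72,"xvb":51},"x":{"a":18,"die":67,"vuf":98}}}

Answer: {"hw":70,"ye":{"k":10,"pr":36,"pyf":5,"wsi":{"cxw":58,"gev":72,"xvb":51},"x":{"a":18,"die":67,"vuf":98}}}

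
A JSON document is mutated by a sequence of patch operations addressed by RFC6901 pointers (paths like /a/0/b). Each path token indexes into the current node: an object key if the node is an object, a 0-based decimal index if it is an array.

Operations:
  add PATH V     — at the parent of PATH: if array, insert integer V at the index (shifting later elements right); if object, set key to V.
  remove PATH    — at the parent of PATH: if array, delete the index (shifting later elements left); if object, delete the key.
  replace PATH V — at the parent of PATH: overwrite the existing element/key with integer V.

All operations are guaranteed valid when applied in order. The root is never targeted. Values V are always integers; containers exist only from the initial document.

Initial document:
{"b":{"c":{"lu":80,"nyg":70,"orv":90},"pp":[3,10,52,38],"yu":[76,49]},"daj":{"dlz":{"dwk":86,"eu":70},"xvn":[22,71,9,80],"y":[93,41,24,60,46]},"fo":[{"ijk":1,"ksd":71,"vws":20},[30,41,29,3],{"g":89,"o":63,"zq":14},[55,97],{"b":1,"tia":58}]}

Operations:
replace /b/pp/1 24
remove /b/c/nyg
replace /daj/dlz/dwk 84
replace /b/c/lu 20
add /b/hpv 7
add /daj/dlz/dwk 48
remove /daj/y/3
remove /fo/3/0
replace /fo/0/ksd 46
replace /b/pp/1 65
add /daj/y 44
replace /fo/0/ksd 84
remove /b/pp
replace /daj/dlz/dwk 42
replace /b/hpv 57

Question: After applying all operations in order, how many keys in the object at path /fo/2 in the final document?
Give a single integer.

After op 1 (replace /b/pp/1 24): {"b":{"c":{"lu":80,"nyg":70,"orv":90},"pp":[3,24,52,38],"yu":[76,49]},"daj":{"dlz":{"dwk":86,"eu":70},"xvn":[22,71,9,80],"y":[93,41,24,60,46]},"fo":[{"ijk":1,"ksd":71,"vws":20},[30,41,29,3],{"g":89,"o":63,"zq":14},[55,97],{"b":1,"tia":58}]}
After op 2 (remove /b/c/nyg): {"b":{"c":{"lu":80,"orv":90},"pp":[3,24,52,38],"yu":[76,49]},"daj":{"dlz":{"dwk":86,"eu":70},"xvn":[22,71,9,80],"y":[93,41,24,60,46]},"fo":[{"ijk":1,"ksd":71,"vws":20},[30,41,29,3],{"g":89,"o":63,"zq":14},[55,97],{"b":1,"tia":58}]}
After op 3 (replace /daj/dlz/dwk 84): {"b":{"c":{"lu":80,"orv":90},"pp":[3,24,52,38],"yu":[76,49]},"daj":{"dlz":{"dwk":84,"eu":70},"xvn":[22,71,9,80],"y":[93,41,24,60,46]},"fo":[{"ijk":1,"ksd":71,"vws":20},[30,41,29,3],{"g":89,"o":63,"zq":14},[55,97],{"b":1,"tia":58}]}
After op 4 (replace /b/c/lu 20): {"b":{"c":{"lu":20,"orv":90},"pp":[3,24,52,38],"yu":[76,49]},"daj":{"dlz":{"dwk":84,"eu":70},"xvn":[22,71,9,80],"y":[93,41,24,60,46]},"fo":[{"ijk":1,"ksd":71,"vws":20},[30,41,29,3],{"g":89,"o":63,"zq":14},[55,97],{"b":1,"tia":58}]}
After op 5 (add /b/hpv 7): {"b":{"c":{"lu":20,"orv":90},"hpv":7,"pp":[3,24,52,38],"yu":[76,49]},"daj":{"dlz":{"dwk":84,"eu":70},"xvn":[22,71,9,80],"y":[93,41,24,60,46]},"fo":[{"ijk":1,"ksd":71,"vws":20},[30,41,29,3],{"g":89,"o":63,"zq":14},[55,97],{"b":1,"tia":58}]}
After op 6 (add /daj/dlz/dwk 48): {"b":{"c":{"lu":20,"orv":90},"hpv":7,"pp":[3,24,52,38],"yu":[76,49]},"daj":{"dlz":{"dwk":48,"eu":70},"xvn":[22,71,9,80],"y":[93,41,24,60,46]},"fo":[{"ijk":1,"ksd":71,"vws":20},[30,41,29,3],{"g":89,"o":63,"zq":14},[55,97],{"b":1,"tia":58}]}
After op 7 (remove /daj/y/3): {"b":{"c":{"lu":20,"orv":90},"hpv":7,"pp":[3,24,52,38],"yu":[76,49]},"daj":{"dlz":{"dwk":48,"eu":70},"xvn":[22,71,9,80],"y":[93,41,24,46]},"fo":[{"ijk":1,"ksd":71,"vws":20},[30,41,29,3],{"g":89,"o":63,"zq":14},[55,97],{"b":1,"tia":58}]}
After op 8 (remove /fo/3/0): {"b":{"c":{"lu":20,"orv":90},"hpv":7,"pp":[3,24,52,38],"yu":[76,49]},"daj":{"dlz":{"dwk":48,"eu":70},"xvn":[22,71,9,80],"y":[93,41,24,46]},"fo":[{"ijk":1,"ksd":71,"vws":20},[30,41,29,3],{"g":89,"o":63,"zq":14},[97],{"b":1,"tia":58}]}
After op 9 (replace /fo/0/ksd 46): {"b":{"c":{"lu":20,"orv":90},"hpv":7,"pp":[3,24,52,38],"yu":[76,49]},"daj":{"dlz":{"dwk":48,"eu":70},"xvn":[22,71,9,80],"y":[93,41,24,46]},"fo":[{"ijk":1,"ksd":46,"vws":20},[30,41,29,3],{"g":89,"o":63,"zq":14},[97],{"b":1,"tia":58}]}
After op 10 (replace /b/pp/1 65): {"b":{"c":{"lu":20,"orv":90},"hpv":7,"pp":[3,65,52,38],"yu":[76,49]},"daj":{"dlz":{"dwk":48,"eu":70},"xvn":[22,71,9,80],"y":[93,41,24,46]},"fo":[{"ijk":1,"ksd":46,"vws":20},[30,41,29,3],{"g":89,"o":63,"zq":14},[97],{"b":1,"tia":58}]}
After op 11 (add /daj/y 44): {"b":{"c":{"lu":20,"orv":90},"hpv":7,"pp":[3,65,52,38],"yu":[76,49]},"daj":{"dlz":{"dwk":48,"eu":70},"xvn":[22,71,9,80],"y":44},"fo":[{"ijk":1,"ksd":46,"vws":20},[30,41,29,3],{"g":89,"o":63,"zq":14},[97],{"b":1,"tia":58}]}
After op 12 (replace /fo/0/ksd 84): {"b":{"c":{"lu":20,"orv":90},"hpv":7,"pp":[3,65,52,38],"yu":[76,49]},"daj":{"dlz":{"dwk":48,"eu":70},"xvn":[22,71,9,80],"y":44},"fo":[{"ijk":1,"ksd":84,"vws":20},[30,41,29,3],{"g":89,"o":63,"zq":14},[97],{"b":1,"tia":58}]}
After op 13 (remove /b/pp): {"b":{"c":{"lu":20,"orv":90},"hpv":7,"yu":[76,49]},"daj":{"dlz":{"dwk":48,"eu":70},"xvn":[22,71,9,80],"y":44},"fo":[{"ijk":1,"ksd":84,"vws":20},[30,41,29,3],{"g":89,"o":63,"zq":14},[97],{"b":1,"tia":58}]}
After op 14 (replace /daj/dlz/dwk 42): {"b":{"c":{"lu":20,"orv":90},"hpv":7,"yu":[76,49]},"daj":{"dlz":{"dwk":42,"eu":70},"xvn":[22,71,9,80],"y":44},"fo":[{"ijk":1,"ksd":84,"vws":20},[30,41,29,3],{"g":89,"o":63,"zq":14},[97],{"b":1,"tia":58}]}
After op 15 (replace /b/hpv 57): {"b":{"c":{"lu":20,"orv":90},"hpv":57,"yu":[76,49]},"daj":{"dlz":{"dwk":42,"eu":70},"xvn":[22,71,9,80],"y":44},"fo":[{"ijk":1,"ksd":84,"vws":20},[30,41,29,3],{"g":89,"o":63,"zq":14},[97],{"b":1,"tia":58}]}
Size at path /fo/2: 3

Answer: 3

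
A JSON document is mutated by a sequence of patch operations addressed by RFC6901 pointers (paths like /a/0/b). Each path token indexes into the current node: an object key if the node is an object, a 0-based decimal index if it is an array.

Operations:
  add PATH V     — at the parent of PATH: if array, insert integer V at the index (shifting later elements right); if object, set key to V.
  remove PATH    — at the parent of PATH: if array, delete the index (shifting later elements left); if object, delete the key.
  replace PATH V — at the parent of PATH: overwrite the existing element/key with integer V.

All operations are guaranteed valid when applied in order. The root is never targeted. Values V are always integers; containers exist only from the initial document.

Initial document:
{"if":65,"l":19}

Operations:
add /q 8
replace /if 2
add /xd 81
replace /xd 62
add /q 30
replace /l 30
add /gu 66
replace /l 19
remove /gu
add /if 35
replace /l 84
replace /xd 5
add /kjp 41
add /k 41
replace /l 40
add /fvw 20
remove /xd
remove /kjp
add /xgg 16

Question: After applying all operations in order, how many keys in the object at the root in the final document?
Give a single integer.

After op 1 (add /q 8): {"if":65,"l":19,"q":8}
After op 2 (replace /if 2): {"if":2,"l":19,"q":8}
After op 3 (add /xd 81): {"if":2,"l":19,"q":8,"xd":81}
After op 4 (replace /xd 62): {"if":2,"l":19,"q":8,"xd":62}
After op 5 (add /q 30): {"if":2,"l":19,"q":30,"xd":62}
After op 6 (replace /l 30): {"if":2,"l":30,"q":30,"xd":62}
After op 7 (add /gu 66): {"gu":66,"if":2,"l":30,"q":30,"xd":62}
After op 8 (replace /l 19): {"gu":66,"if":2,"l":19,"q":30,"xd":62}
After op 9 (remove /gu): {"if":2,"l":19,"q":30,"xd":62}
After op 10 (add /if 35): {"if":35,"l":19,"q":30,"xd":62}
After op 11 (replace /l 84): {"if":35,"l":84,"q":30,"xd":62}
After op 12 (replace /xd 5): {"if":35,"l":84,"q":30,"xd":5}
After op 13 (add /kjp 41): {"if":35,"kjp":41,"l":84,"q":30,"xd":5}
After op 14 (add /k 41): {"if":35,"k":41,"kjp":41,"l":84,"q":30,"xd":5}
After op 15 (replace /l 40): {"if":35,"k":41,"kjp":41,"l":40,"q":30,"xd":5}
After op 16 (add /fvw 20): {"fvw":20,"if":35,"k":41,"kjp":41,"l":40,"q":30,"xd":5}
After op 17 (remove /xd): {"fvw":20,"if":35,"k":41,"kjp":41,"l":40,"q":30}
After op 18 (remove /kjp): {"fvw":20,"if":35,"k":41,"l":40,"q":30}
After op 19 (add /xgg 16): {"fvw":20,"if":35,"k":41,"l":40,"q":30,"xgg":16}
Size at the root: 6

Answer: 6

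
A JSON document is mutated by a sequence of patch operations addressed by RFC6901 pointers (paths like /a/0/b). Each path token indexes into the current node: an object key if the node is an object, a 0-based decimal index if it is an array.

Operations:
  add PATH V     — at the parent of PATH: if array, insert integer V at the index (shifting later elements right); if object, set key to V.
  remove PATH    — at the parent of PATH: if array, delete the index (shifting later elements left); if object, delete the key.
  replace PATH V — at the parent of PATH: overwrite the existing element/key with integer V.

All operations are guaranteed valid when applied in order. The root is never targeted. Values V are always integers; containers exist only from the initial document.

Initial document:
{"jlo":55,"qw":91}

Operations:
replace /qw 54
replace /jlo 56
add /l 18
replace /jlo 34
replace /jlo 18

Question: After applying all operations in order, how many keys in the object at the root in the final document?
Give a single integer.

After op 1 (replace /qw 54): {"jlo":55,"qw":54}
After op 2 (replace /jlo 56): {"jlo":56,"qw":54}
After op 3 (add /l 18): {"jlo":56,"l":18,"qw":54}
After op 4 (replace /jlo 34): {"jlo":34,"l":18,"qw":54}
After op 5 (replace /jlo 18): {"jlo":18,"l":18,"qw":54}
Size at the root: 3

Answer: 3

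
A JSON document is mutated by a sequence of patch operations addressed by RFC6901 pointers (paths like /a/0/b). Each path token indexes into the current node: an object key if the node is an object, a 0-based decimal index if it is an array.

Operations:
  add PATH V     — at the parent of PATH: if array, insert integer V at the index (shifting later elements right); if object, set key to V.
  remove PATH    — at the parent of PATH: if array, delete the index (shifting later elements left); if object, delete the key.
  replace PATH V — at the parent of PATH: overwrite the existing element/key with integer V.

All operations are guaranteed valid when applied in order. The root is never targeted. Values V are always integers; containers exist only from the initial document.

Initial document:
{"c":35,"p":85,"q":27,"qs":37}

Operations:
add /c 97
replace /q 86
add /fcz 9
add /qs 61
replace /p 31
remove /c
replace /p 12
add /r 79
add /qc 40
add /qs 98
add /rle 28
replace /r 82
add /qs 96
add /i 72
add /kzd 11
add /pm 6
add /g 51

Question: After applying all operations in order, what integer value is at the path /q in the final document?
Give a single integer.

Answer: 86

Derivation:
After op 1 (add /c 97): {"c":97,"p":85,"q":27,"qs":37}
After op 2 (replace /q 86): {"c":97,"p":85,"q":86,"qs":37}
After op 3 (add /fcz 9): {"c":97,"fcz":9,"p":85,"q":86,"qs":37}
After op 4 (add /qs 61): {"c":97,"fcz":9,"p":85,"q":86,"qs":61}
After op 5 (replace /p 31): {"c":97,"fcz":9,"p":31,"q":86,"qs":61}
After op 6 (remove /c): {"fcz":9,"p":31,"q":86,"qs":61}
After op 7 (replace /p 12): {"fcz":9,"p":12,"q":86,"qs":61}
After op 8 (add /r 79): {"fcz":9,"p":12,"q":86,"qs":61,"r":79}
After op 9 (add /qc 40): {"fcz":9,"p":12,"q":86,"qc":40,"qs":61,"r":79}
After op 10 (add /qs 98): {"fcz":9,"p":12,"q":86,"qc":40,"qs":98,"r":79}
After op 11 (add /rle 28): {"fcz":9,"p":12,"q":86,"qc":40,"qs":98,"r":79,"rle":28}
After op 12 (replace /r 82): {"fcz":9,"p":12,"q":86,"qc":40,"qs":98,"r":82,"rle":28}
After op 13 (add /qs 96): {"fcz":9,"p":12,"q":86,"qc":40,"qs":96,"r":82,"rle":28}
After op 14 (add /i 72): {"fcz":9,"i":72,"p":12,"q":86,"qc":40,"qs":96,"r":82,"rle":28}
After op 15 (add /kzd 11): {"fcz":9,"i":72,"kzd":11,"p":12,"q":86,"qc":40,"qs":96,"r":82,"rle":28}
After op 16 (add /pm 6): {"fcz":9,"i":72,"kzd":11,"p":12,"pm":6,"q":86,"qc":40,"qs":96,"r":82,"rle":28}
After op 17 (add /g 51): {"fcz":9,"g":51,"i":72,"kzd":11,"p":12,"pm":6,"q":86,"qc":40,"qs":96,"r":82,"rle":28}
Value at /q: 86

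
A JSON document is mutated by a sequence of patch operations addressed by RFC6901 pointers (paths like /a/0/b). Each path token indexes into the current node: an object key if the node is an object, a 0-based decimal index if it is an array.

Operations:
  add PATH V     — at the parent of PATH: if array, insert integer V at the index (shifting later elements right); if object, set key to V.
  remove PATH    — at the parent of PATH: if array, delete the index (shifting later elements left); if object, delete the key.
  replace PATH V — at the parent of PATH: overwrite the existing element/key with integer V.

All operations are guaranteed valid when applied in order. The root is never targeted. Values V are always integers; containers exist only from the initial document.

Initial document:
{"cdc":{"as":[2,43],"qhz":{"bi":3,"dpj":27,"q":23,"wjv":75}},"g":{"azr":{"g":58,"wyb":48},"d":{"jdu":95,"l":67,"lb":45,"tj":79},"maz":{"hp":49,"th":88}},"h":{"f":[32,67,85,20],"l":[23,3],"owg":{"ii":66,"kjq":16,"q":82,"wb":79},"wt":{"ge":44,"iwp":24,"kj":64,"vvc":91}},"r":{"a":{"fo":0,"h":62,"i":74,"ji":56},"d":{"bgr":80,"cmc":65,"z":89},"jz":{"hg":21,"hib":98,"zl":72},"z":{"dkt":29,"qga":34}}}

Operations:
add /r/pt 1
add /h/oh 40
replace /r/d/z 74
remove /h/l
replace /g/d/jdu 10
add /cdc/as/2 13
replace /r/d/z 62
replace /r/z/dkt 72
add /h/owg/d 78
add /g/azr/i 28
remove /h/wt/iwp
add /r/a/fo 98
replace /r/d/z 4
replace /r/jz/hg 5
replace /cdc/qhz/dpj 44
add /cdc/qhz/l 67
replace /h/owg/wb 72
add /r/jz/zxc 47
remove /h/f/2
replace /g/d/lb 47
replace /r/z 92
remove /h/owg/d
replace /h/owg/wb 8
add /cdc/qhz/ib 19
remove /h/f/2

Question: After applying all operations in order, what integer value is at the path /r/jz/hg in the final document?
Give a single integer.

After op 1 (add /r/pt 1): {"cdc":{"as":[2,43],"qhz":{"bi":3,"dpj":27,"q":23,"wjv":75}},"g":{"azr":{"g":58,"wyb":48},"d":{"jdu":95,"l":67,"lb":45,"tj":79},"maz":{"hp":49,"th":88}},"h":{"f":[32,67,85,20],"l":[23,3],"owg":{"ii":66,"kjq":16,"q":82,"wb":79},"wt":{"ge":44,"iwp":24,"kj":64,"vvc":91}},"r":{"a":{"fo":0,"h":62,"i":74,"ji":56},"d":{"bgr":80,"cmc":65,"z":89},"jz":{"hg":21,"hib":98,"zl":72},"pt":1,"z":{"dkt":29,"qga":34}}}
After op 3 (replace /r/d/z 74): {"cdc":{"as":[2,43],"qhz":{"bi":3,"dpj":27,"q":23,"wjv":75}},"g":{"azr":{"g":58,"wyb":48},"d":{"jdu":95,"l":67,"lb":45,"tj":79},"maz":{"hp":49,"th":88}},"h":{"f":[32,67,85,20],"l":[23,3],"oh":40,"owg":{"ii":66,"kjq":16,"q":82,"wb":79},"wt":{"ge":44,"iwp":24,"kj":64,"vvc":91}},"r":{"a":{"fo":0,"h":62,"i":74,"ji":56},"d":{"bgr":80,"cmc":65,"z":74},"jz":{"hg":21,"hib":98,"zl":72},"pt":1,"z":{"dkt":29,"qga":34}}}
After op 5 (replace /g/d/jdu 10): {"cdc":{"as":[2,43],"qhz":{"bi":3,"dpj":27,"q":23,"wjv":75}},"g":{"azr":{"g":58,"wyb":48},"d":{"jdu":10,"l":67,"lb":45,"tj":79},"maz":{"hp":49,"th":88}},"h":{"f":[32,67,85,20],"oh":40,"owg":{"ii":66,"kjq":16,"q":82,"wb":79},"wt":{"ge":44,"iwp":24,"kj":64,"vvc":91}},"r":{"a":{"fo":0,"h":62,"i":74,"ji":56},"d":{"bgr":80,"cmc":65,"z":74},"jz":{"hg":21,"hib":98,"zl":72},"pt":1,"z":{"dkt":29,"qga":34}}}
After op 7 (replace /r/d/z 62): {"cdc":{"as":[2,43,13],"qhz":{"bi":3,"dpj":27,"q":23,"wjv":75}},"g":{"azr":{"g":58,"wyb":48},"d":{"jdu":10,"l":67,"lb":45,"tj":79},"maz":{"hp":49,"th":88}},"h":{"f":[32,67,85,20],"oh":40,"owg":{"ii":66,"kjq":16,"q":82,"wb":79},"wt":{"ge":44,"iwp":24,"kj":64,"vvc":91}},"r":{"a":{"fo":0,"h":62,"i":74,"ji":56},"d":{"bgr":80,"cmc":65,"z":62},"jz":{"hg":21,"hib":98,"zl":72},"pt":1,"z":{"dkt":29,"qga":34}}}
After op 9 (add /h/owg/d 78): {"cdc":{"as":[2,43,13],"qhz":{"bi":3,"dpj":27,"q":23,"wjv":75}},"g":{"azr":{"g":58,"wyb":48},"d":{"jdu":10,"l":67,"lb":45,"tj":79},"maz":{"hp":49,"th":88}},"h":{"f":[32,67,85,20],"oh":40,"owg":{"d":78,"ii":66,"kjq":16,"q":82,"wb":79},"wt":{"ge":44,"iwp":24,"kj":64,"vvc":91}},"r":{"a":{"fo":0,"h":62,"i":74,"ji":56},"d":{"bgr":80,"cmc":65,"z":62},"jz":{"hg":21,"hib":98,"zl":72},"pt":1,"z":{"dkt":72,"qga":34}}}
After op 11 (remove /h/wt/iwp): {"cdc":{"as":[2,43,13],"qhz":{"bi":3,"dpj":27,"q":23,"wjv":75}},"g":{"azr":{"g":58,"i":28,"wyb":48},"d":{"jdu":10,"l":67,"lb":45,"tj":79},"maz":{"hp":49,"th":88}},"h":{"f":[32,67,85,20],"oh":40,"owg":{"d":78,"ii":66,"kjq":16,"q":82,"wb":79},"wt":{"ge":44,"kj":64,"vvc":91}},"r":{"a":{"fo":0,"h":62,"i":74,"ji":56},"d":{"bgr":80,"cmc":65,"z":62},"jz":{"hg":21,"hib":98,"zl":72},"pt":1,"z":{"dkt":72,"qga":34}}}
After op 13 (replace /r/d/z 4): {"cdc":{"as":[2,43,13],"qhz":{"bi":3,"dpj":27,"q":23,"wjv":75}},"g":{"azr":{"g":58,"i":28,"wyb":48},"d":{"jdu":10,"l":67,"lb":45,"tj":79},"maz":{"hp":49,"th":88}},"h":{"f":[32,67,85,20],"oh":40,"owg":{"d":78,"ii":66,"kjq":16,"q":82,"wb":79},"wt":{"ge":44,"kj":64,"vvc":91}},"r":{"a":{"fo":98,"h":62,"i":74,"ji":56},"d":{"bgr":80,"cmc":65,"z":4},"jz":{"hg":21,"hib":98,"zl":72},"pt":1,"z":{"dkt":72,"qga":34}}}
After op 15 (replace /cdc/qhz/dpj 44): {"cdc":{"as":[2,43,13],"qhz":{"bi":3,"dpj":44,"q":23,"wjv":75}},"g":{"azr":{"g":58,"i":28,"wyb":48},"d":{"jdu":10,"l":67,"lb":45,"tj":79},"maz":{"hp":49,"th":88}},"h":{"f":[32,67,85,20],"oh":40,"owg":{"d":78,"ii":66,"kjq":16,"q":82,"wb":79},"wt":{"ge":44,"kj":64,"vvc":91}},"r":{"a":{"fo":98,"h":62,"i":74,"ji":56},"d":{"bgr":80,"cmc":65,"z":4},"jz":{"hg":5,"hib":98,"zl":72},"pt":1,"z":{"dkt":72,"qga":34}}}
After op 17 (replace /h/owg/wb 72): {"cdc":{"as":[2,43,13],"qhz":{"bi":3,"dpj":44,"l":67,"q":23,"wjv":75}},"g":{"azr":{"g":58,"i":28,"wyb":48},"d":{"jdu":10,"l":67,"lb":45,"tj":79},"maz":{"hp":49,"th":88}},"h":{"f":[32,67,85,20],"oh":40,"owg":{"d":78,"ii":66,"kjq":16,"q":82,"wb":72},"wt":{"ge":44,"kj":64,"vvc":91}},"r":{"a":{"fo":98,"h":62,"i":74,"ji":56},"d":{"bgr":80,"cmc":65,"z":4},"jz":{"hg":5,"hib":98,"zl":72},"pt":1,"z":{"dkt":72,"qga":34}}}
After op 19 (remove /h/f/2): {"cdc":{"as":[2,43,13],"qhz":{"bi":3,"dpj":44,"l":67,"q":23,"wjv":75}},"g":{"azr":{"g":58,"i":28,"wyb":48},"d":{"jdu":10,"l":67,"lb":45,"tj":79},"maz":{"hp":49,"th":88}},"h":{"f":[32,67,20],"oh":40,"owg":{"d":78,"ii":66,"kjq":16,"q":82,"wb":72},"wt":{"ge":44,"kj":64,"vvc":91}},"r":{"a":{"fo":98,"h":62,"i":74,"ji":56},"d":{"bgr":80,"cmc":65,"z":4},"jz":{"hg":5,"hib":98,"zl":72,"zxc":47},"pt":1,"z":{"dkt":72,"qga":34}}}
After op 21 (replace /r/z 92): {"cdc":{"as":[2,43,13],"qhz":{"bi":3,"dpj":44,"l":67,"q":23,"wjv":75}},"g":{"azr":{"g":58,"i":28,"wyb":48},"d":{"jdu":10,"l":67,"lb":47,"tj":79},"maz":{"hp":49,"th":88}},"h":{"f":[32,67,20],"oh":40,"owg":{"d":78,"ii":66,"kjq":16,"q":82,"wb":72},"wt":{"ge":44,"kj":64,"vvc":91}},"r":{"a":{"fo":98,"h":62,"i":74,"ji":56},"d":{"bgr":80,"cmc":65,"z":4},"jz":{"hg":5,"hib":98,"zl":72,"zxc":47},"pt":1,"z":92}}
After op 23 (replace /h/owg/wb 8): {"cdc":{"as":[2,43,13],"qhz":{"bi":3,"dpj":44,"l":67,"q":23,"wjv":75}},"g":{"azr":{"g":58,"i":28,"wyb":48},"d":{"jdu":10,"l":67,"lb":47,"tj":79},"maz":{"hp":49,"th":88}},"h":{"f":[32,67,20],"oh":40,"owg":{"ii":66,"kjq":16,"q":82,"wb":8},"wt":{"ge":44,"kj":64,"vvc":91}},"r":{"a":{"fo":98,"h":62,"i":74,"ji":56},"d":{"bgr":80,"cmc":65,"z":4},"jz":{"hg":5,"hib":98,"zl":72,"zxc":47},"pt":1,"z":92}}
Value at /r/jz/hg: 5

Answer: 5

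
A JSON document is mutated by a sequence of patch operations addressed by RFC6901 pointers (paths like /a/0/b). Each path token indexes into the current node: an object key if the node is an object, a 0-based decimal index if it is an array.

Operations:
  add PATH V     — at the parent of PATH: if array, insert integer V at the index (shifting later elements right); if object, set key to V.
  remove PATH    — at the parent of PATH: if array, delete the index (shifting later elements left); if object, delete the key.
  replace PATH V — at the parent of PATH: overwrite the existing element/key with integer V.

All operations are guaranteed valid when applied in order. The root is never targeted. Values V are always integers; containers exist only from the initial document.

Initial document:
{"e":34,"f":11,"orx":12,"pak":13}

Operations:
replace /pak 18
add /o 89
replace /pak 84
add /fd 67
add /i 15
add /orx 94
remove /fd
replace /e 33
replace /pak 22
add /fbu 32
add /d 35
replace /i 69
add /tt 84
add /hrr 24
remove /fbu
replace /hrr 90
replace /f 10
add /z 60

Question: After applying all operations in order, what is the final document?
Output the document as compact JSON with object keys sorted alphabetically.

After op 1 (replace /pak 18): {"e":34,"f":11,"orx":12,"pak":18}
After op 2 (add /o 89): {"e":34,"f":11,"o":89,"orx":12,"pak":18}
After op 3 (replace /pak 84): {"e":34,"f":11,"o":89,"orx":12,"pak":84}
After op 4 (add /fd 67): {"e":34,"f":11,"fd":67,"o":89,"orx":12,"pak":84}
After op 5 (add /i 15): {"e":34,"f":11,"fd":67,"i":15,"o":89,"orx":12,"pak":84}
After op 6 (add /orx 94): {"e":34,"f":11,"fd":67,"i":15,"o":89,"orx":94,"pak":84}
After op 7 (remove /fd): {"e":34,"f":11,"i":15,"o":89,"orx":94,"pak":84}
After op 8 (replace /e 33): {"e":33,"f":11,"i":15,"o":89,"orx":94,"pak":84}
After op 9 (replace /pak 22): {"e":33,"f":11,"i":15,"o":89,"orx":94,"pak":22}
After op 10 (add /fbu 32): {"e":33,"f":11,"fbu":32,"i":15,"o":89,"orx":94,"pak":22}
After op 11 (add /d 35): {"d":35,"e":33,"f":11,"fbu":32,"i":15,"o":89,"orx":94,"pak":22}
After op 12 (replace /i 69): {"d":35,"e":33,"f":11,"fbu":32,"i":69,"o":89,"orx":94,"pak":22}
After op 13 (add /tt 84): {"d":35,"e":33,"f":11,"fbu":32,"i":69,"o":89,"orx":94,"pak":22,"tt":84}
After op 14 (add /hrr 24): {"d":35,"e":33,"f":11,"fbu":32,"hrr":24,"i":69,"o":89,"orx":94,"pak":22,"tt":84}
After op 15 (remove /fbu): {"d":35,"e":33,"f":11,"hrr":24,"i":69,"o":89,"orx":94,"pak":22,"tt":84}
After op 16 (replace /hrr 90): {"d":35,"e":33,"f":11,"hrr":90,"i":69,"o":89,"orx":94,"pak":22,"tt":84}
After op 17 (replace /f 10): {"d":35,"e":33,"f":10,"hrr":90,"i":69,"o":89,"orx":94,"pak":22,"tt":84}
After op 18 (add /z 60): {"d":35,"e":33,"f":10,"hrr":90,"i":69,"o":89,"orx":94,"pak":22,"tt":84,"z":60}

Answer: {"d":35,"e":33,"f":10,"hrr":90,"i":69,"o":89,"orx":94,"pak":22,"tt":84,"z":60}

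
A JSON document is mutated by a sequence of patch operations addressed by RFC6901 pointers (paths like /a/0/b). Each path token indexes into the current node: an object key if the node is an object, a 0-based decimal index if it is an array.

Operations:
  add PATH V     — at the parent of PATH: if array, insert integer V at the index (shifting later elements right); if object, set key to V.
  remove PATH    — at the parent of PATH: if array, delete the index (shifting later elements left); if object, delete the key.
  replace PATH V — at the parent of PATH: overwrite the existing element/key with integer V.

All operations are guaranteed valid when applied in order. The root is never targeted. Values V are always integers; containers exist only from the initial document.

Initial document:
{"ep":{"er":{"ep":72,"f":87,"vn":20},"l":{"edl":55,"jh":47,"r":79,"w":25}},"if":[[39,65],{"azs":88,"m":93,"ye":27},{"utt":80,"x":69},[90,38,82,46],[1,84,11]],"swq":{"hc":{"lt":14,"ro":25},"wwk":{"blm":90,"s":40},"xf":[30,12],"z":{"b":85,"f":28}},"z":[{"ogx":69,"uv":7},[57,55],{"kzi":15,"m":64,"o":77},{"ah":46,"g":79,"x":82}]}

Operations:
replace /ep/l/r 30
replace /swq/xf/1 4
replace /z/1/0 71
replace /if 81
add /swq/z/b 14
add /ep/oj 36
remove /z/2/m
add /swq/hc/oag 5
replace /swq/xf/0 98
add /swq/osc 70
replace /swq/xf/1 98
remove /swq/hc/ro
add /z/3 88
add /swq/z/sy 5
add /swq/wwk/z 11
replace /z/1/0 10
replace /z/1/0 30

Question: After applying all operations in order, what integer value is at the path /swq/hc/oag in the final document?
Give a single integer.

After op 1 (replace /ep/l/r 30): {"ep":{"er":{"ep":72,"f":87,"vn":20},"l":{"edl":55,"jh":47,"r":30,"w":25}},"if":[[39,65],{"azs":88,"m":93,"ye":27},{"utt":80,"x":69},[90,38,82,46],[1,84,11]],"swq":{"hc":{"lt":14,"ro":25},"wwk":{"blm":90,"s":40},"xf":[30,12],"z":{"b":85,"f":28}},"z":[{"ogx":69,"uv":7},[57,55],{"kzi":15,"m":64,"o":77},{"ah":46,"g":79,"x":82}]}
After op 2 (replace /swq/xf/1 4): {"ep":{"er":{"ep":72,"f":87,"vn":20},"l":{"edl":55,"jh":47,"r":30,"w":25}},"if":[[39,65],{"azs":88,"m":93,"ye":27},{"utt":80,"x":69},[90,38,82,46],[1,84,11]],"swq":{"hc":{"lt":14,"ro":25},"wwk":{"blm":90,"s":40},"xf":[30,4],"z":{"b":85,"f":28}},"z":[{"ogx":69,"uv":7},[57,55],{"kzi":15,"m":64,"o":77},{"ah":46,"g":79,"x":82}]}
After op 3 (replace /z/1/0 71): {"ep":{"er":{"ep":72,"f":87,"vn":20},"l":{"edl":55,"jh":47,"r":30,"w":25}},"if":[[39,65],{"azs":88,"m":93,"ye":27},{"utt":80,"x":69},[90,38,82,46],[1,84,11]],"swq":{"hc":{"lt":14,"ro":25},"wwk":{"blm":90,"s":40},"xf":[30,4],"z":{"b":85,"f":28}},"z":[{"ogx":69,"uv":7},[71,55],{"kzi":15,"m":64,"o":77},{"ah":46,"g":79,"x":82}]}
After op 4 (replace /if 81): {"ep":{"er":{"ep":72,"f":87,"vn":20},"l":{"edl":55,"jh":47,"r":30,"w":25}},"if":81,"swq":{"hc":{"lt":14,"ro":25},"wwk":{"blm":90,"s":40},"xf":[30,4],"z":{"b":85,"f":28}},"z":[{"ogx":69,"uv":7},[71,55],{"kzi":15,"m":64,"o":77},{"ah":46,"g":79,"x":82}]}
After op 5 (add /swq/z/b 14): {"ep":{"er":{"ep":72,"f":87,"vn":20},"l":{"edl":55,"jh":47,"r":30,"w":25}},"if":81,"swq":{"hc":{"lt":14,"ro":25},"wwk":{"blm":90,"s":40},"xf":[30,4],"z":{"b":14,"f":28}},"z":[{"ogx":69,"uv":7},[71,55],{"kzi":15,"m":64,"o":77},{"ah":46,"g":79,"x":82}]}
After op 6 (add /ep/oj 36): {"ep":{"er":{"ep":72,"f":87,"vn":20},"l":{"edl":55,"jh":47,"r":30,"w":25},"oj":36},"if":81,"swq":{"hc":{"lt":14,"ro":25},"wwk":{"blm":90,"s":40},"xf":[30,4],"z":{"b":14,"f":28}},"z":[{"ogx":69,"uv":7},[71,55],{"kzi":15,"m":64,"o":77},{"ah":46,"g":79,"x":82}]}
After op 7 (remove /z/2/m): {"ep":{"er":{"ep":72,"f":87,"vn":20},"l":{"edl":55,"jh":47,"r":30,"w":25},"oj":36},"if":81,"swq":{"hc":{"lt":14,"ro":25},"wwk":{"blm":90,"s":40},"xf":[30,4],"z":{"b":14,"f":28}},"z":[{"ogx":69,"uv":7},[71,55],{"kzi":15,"o":77},{"ah":46,"g":79,"x":82}]}
After op 8 (add /swq/hc/oag 5): {"ep":{"er":{"ep":72,"f":87,"vn":20},"l":{"edl":55,"jh":47,"r":30,"w":25},"oj":36},"if":81,"swq":{"hc":{"lt":14,"oag":5,"ro":25},"wwk":{"blm":90,"s":40},"xf":[30,4],"z":{"b":14,"f":28}},"z":[{"ogx":69,"uv":7},[71,55],{"kzi":15,"o":77},{"ah":46,"g":79,"x":82}]}
After op 9 (replace /swq/xf/0 98): {"ep":{"er":{"ep":72,"f":87,"vn":20},"l":{"edl":55,"jh":47,"r":30,"w":25},"oj":36},"if":81,"swq":{"hc":{"lt":14,"oag":5,"ro":25},"wwk":{"blm":90,"s":40},"xf":[98,4],"z":{"b":14,"f":28}},"z":[{"ogx":69,"uv":7},[71,55],{"kzi":15,"o":77},{"ah":46,"g":79,"x":82}]}
After op 10 (add /swq/osc 70): {"ep":{"er":{"ep":72,"f":87,"vn":20},"l":{"edl":55,"jh":47,"r":30,"w":25},"oj":36},"if":81,"swq":{"hc":{"lt":14,"oag":5,"ro":25},"osc":70,"wwk":{"blm":90,"s":40},"xf":[98,4],"z":{"b":14,"f":28}},"z":[{"ogx":69,"uv":7},[71,55],{"kzi":15,"o":77},{"ah":46,"g":79,"x":82}]}
After op 11 (replace /swq/xf/1 98): {"ep":{"er":{"ep":72,"f":87,"vn":20},"l":{"edl":55,"jh":47,"r":30,"w":25},"oj":36},"if":81,"swq":{"hc":{"lt":14,"oag":5,"ro":25},"osc":70,"wwk":{"blm":90,"s":40},"xf":[98,98],"z":{"b":14,"f":28}},"z":[{"ogx":69,"uv":7},[71,55],{"kzi":15,"o":77},{"ah":46,"g":79,"x":82}]}
After op 12 (remove /swq/hc/ro): {"ep":{"er":{"ep":72,"f":87,"vn":20},"l":{"edl":55,"jh":47,"r":30,"w":25},"oj":36},"if":81,"swq":{"hc":{"lt":14,"oag":5},"osc":70,"wwk":{"blm":90,"s":40},"xf":[98,98],"z":{"b":14,"f":28}},"z":[{"ogx":69,"uv":7},[71,55],{"kzi":15,"o":77},{"ah":46,"g":79,"x":82}]}
After op 13 (add /z/3 88): {"ep":{"er":{"ep":72,"f":87,"vn":20},"l":{"edl":55,"jh":47,"r":30,"w":25},"oj":36},"if":81,"swq":{"hc":{"lt":14,"oag":5},"osc":70,"wwk":{"blm":90,"s":40},"xf":[98,98],"z":{"b":14,"f":28}},"z":[{"ogx":69,"uv":7},[71,55],{"kzi":15,"o":77},88,{"ah":46,"g":79,"x":82}]}
After op 14 (add /swq/z/sy 5): {"ep":{"er":{"ep":72,"f":87,"vn":20},"l":{"edl":55,"jh":47,"r":30,"w":25},"oj":36},"if":81,"swq":{"hc":{"lt":14,"oag":5},"osc":70,"wwk":{"blm":90,"s":40},"xf":[98,98],"z":{"b":14,"f":28,"sy":5}},"z":[{"ogx":69,"uv":7},[71,55],{"kzi":15,"o":77},88,{"ah":46,"g":79,"x":82}]}
After op 15 (add /swq/wwk/z 11): {"ep":{"er":{"ep":72,"f":87,"vn":20},"l":{"edl":55,"jh":47,"r":30,"w":25},"oj":36},"if":81,"swq":{"hc":{"lt":14,"oag":5},"osc":70,"wwk":{"blm":90,"s":40,"z":11},"xf":[98,98],"z":{"b":14,"f":28,"sy":5}},"z":[{"ogx":69,"uv":7},[71,55],{"kzi":15,"o":77},88,{"ah":46,"g":79,"x":82}]}
After op 16 (replace /z/1/0 10): {"ep":{"er":{"ep":72,"f":87,"vn":20},"l":{"edl":55,"jh":47,"r":30,"w":25},"oj":36},"if":81,"swq":{"hc":{"lt":14,"oag":5},"osc":70,"wwk":{"blm":90,"s":40,"z":11},"xf":[98,98],"z":{"b":14,"f":28,"sy":5}},"z":[{"ogx":69,"uv":7},[10,55],{"kzi":15,"o":77},88,{"ah":46,"g":79,"x":82}]}
After op 17 (replace /z/1/0 30): {"ep":{"er":{"ep":72,"f":87,"vn":20},"l":{"edl":55,"jh":47,"r":30,"w":25},"oj":36},"if":81,"swq":{"hc":{"lt":14,"oag":5},"osc":70,"wwk":{"blm":90,"s":40,"z":11},"xf":[98,98],"z":{"b":14,"f":28,"sy":5}},"z":[{"ogx":69,"uv":7},[30,55],{"kzi":15,"o":77},88,{"ah":46,"g":79,"x":82}]}
Value at /swq/hc/oag: 5

Answer: 5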